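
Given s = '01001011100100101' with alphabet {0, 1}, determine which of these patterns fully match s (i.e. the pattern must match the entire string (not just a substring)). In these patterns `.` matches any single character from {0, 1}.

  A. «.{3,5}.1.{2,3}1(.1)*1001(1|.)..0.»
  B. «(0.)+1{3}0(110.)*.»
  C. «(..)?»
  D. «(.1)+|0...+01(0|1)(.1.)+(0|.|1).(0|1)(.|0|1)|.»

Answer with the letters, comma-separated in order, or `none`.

A

A → match
B → no match
C → no match
D → no match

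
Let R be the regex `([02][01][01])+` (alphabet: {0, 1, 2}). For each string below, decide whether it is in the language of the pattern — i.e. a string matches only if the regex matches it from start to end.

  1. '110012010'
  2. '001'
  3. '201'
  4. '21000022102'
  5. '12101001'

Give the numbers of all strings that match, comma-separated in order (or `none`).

2, 3

1 → no match
2 → match
3 → match
4 → no match
5 → no match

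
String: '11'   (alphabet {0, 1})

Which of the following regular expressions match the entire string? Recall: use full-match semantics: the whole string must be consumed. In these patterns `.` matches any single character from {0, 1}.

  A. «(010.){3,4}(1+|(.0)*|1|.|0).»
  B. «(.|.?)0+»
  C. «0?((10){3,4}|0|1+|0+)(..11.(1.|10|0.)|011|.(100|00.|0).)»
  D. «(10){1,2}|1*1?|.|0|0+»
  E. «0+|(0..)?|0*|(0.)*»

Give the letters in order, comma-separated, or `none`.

A → no match — must start with '010'
B → no match — must end with '0'
C → no match
D → match
E → no match

D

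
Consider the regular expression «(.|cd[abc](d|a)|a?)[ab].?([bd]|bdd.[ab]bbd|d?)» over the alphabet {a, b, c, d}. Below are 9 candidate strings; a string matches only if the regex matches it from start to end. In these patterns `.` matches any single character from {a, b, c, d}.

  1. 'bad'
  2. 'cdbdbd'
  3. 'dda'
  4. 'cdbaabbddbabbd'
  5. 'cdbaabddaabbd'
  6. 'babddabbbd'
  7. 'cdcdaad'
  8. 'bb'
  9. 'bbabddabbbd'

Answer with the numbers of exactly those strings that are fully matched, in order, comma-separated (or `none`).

1. 'bad' → match
2. 'cdbdbd' → match
3. 'dda' → no match
4 → match
5 → match
6. 'babddabbbd' → match
7. 'cdcdaad' → match
8. 'bb' → match
9. 'bbabddabbbd' → match

1, 2, 4, 5, 6, 7, 8, 9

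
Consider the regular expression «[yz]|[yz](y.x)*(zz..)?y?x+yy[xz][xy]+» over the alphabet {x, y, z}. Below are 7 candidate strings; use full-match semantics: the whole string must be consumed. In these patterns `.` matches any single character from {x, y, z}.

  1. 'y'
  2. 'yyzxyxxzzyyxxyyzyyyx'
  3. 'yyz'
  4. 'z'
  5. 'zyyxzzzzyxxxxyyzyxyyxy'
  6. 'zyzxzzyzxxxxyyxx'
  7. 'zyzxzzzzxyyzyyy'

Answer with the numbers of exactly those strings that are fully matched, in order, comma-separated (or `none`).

1, 2, 4, 5, 6, 7

1 → match
2 → match
3 → no match
4 → match
5 → match
6 → match
7 → match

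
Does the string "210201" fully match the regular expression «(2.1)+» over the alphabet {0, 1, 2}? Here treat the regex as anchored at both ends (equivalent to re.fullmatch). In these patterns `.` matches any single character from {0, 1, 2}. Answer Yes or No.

No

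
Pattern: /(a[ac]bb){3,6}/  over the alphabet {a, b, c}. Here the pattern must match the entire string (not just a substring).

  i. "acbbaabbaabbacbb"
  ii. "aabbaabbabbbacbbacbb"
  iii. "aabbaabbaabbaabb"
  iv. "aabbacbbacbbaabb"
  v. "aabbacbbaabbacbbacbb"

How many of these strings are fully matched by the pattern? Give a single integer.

i → match
ii → no match
iii → match
iv → match
v → match
Total matched: 4

4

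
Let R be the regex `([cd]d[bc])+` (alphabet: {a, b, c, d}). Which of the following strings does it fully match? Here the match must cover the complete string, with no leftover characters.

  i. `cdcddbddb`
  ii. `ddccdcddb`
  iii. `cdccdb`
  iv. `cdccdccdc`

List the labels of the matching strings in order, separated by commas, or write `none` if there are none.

i → match
ii → match
iii → match
iv → match

i, ii, iii, iv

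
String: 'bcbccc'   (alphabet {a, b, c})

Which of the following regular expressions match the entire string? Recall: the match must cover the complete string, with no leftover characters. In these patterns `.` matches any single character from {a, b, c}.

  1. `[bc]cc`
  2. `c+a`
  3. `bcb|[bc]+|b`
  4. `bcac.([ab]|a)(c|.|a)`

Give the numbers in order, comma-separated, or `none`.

3

1 → no match
2 → no match — must start with 'c'
3 → match
4 → no match — must start with 'bcac'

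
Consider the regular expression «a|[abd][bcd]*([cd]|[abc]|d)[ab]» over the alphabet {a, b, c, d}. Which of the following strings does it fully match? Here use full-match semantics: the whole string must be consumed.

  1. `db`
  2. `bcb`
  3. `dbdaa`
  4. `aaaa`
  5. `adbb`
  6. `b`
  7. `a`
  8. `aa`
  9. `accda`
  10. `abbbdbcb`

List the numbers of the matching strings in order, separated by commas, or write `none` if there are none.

2, 3, 5, 7, 9, 10

1 → no match
2 → match
3 → match
4 → no match
5 → match
6 → no match
7 → match
8 → no match
9 → match
10 → match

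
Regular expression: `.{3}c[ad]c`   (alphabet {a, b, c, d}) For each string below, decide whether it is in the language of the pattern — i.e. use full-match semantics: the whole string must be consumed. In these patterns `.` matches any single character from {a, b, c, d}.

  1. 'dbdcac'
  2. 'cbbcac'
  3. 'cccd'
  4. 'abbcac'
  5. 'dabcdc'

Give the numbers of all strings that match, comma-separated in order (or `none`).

1, 2, 4, 5

1 → match
2 → match
3 → no match — must end with 'c'
4 → match
5 → match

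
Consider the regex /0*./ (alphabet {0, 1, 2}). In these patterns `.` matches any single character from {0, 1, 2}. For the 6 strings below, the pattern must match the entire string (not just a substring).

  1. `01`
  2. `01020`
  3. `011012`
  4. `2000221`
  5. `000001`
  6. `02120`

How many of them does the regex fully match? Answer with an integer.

2

1. `01` → match
2. `01020` → no match
3. `011012` → no match
4. `2000221` → no match
5. `000001` → match
6. `02120` → no match
Total matched: 2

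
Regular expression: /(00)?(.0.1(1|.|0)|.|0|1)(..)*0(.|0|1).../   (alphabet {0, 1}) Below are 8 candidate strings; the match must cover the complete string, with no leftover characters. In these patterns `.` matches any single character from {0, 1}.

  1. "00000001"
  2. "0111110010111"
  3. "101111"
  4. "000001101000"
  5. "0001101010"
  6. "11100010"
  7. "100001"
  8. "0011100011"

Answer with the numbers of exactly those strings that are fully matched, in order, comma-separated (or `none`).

1 → match
2 → no match
3 → match
4 → match
5 → match
6 → match
7 → match
8 → match

1, 3, 4, 5, 6, 7, 8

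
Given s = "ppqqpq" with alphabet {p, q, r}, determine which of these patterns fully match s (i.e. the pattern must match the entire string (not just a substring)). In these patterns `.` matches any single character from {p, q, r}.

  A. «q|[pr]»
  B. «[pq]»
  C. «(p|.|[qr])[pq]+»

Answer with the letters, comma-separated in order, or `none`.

A → no match
B → no match
C → match

C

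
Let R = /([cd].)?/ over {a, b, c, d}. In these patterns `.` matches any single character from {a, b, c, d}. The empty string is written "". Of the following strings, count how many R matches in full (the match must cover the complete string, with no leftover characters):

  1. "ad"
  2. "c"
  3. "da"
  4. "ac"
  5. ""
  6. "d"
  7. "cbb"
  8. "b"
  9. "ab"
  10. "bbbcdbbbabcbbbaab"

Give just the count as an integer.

2

1 → no match
2 → no match
3 → match
4 → no match
5 → match
6 → no match
7 → no match
8 → no match
9 → no match
10 → no match
Total matched: 2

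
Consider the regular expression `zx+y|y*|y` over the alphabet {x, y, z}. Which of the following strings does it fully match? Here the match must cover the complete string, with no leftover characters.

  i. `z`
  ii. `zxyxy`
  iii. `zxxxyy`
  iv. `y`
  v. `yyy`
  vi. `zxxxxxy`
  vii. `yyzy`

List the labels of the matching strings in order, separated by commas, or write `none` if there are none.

i → no match
ii → no match
iii → no match
iv → match
v → match
vi → match
vii → no match

iv, v, vi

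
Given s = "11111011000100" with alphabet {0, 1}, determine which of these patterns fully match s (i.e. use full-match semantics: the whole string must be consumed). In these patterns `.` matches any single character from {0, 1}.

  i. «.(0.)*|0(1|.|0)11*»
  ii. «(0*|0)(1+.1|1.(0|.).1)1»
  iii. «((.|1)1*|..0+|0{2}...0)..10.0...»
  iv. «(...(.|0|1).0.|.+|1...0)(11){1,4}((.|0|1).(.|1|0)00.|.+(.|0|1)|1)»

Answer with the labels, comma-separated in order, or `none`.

iii, iv

i → no match
ii → no match — must end with "11"
iii → match
iv → match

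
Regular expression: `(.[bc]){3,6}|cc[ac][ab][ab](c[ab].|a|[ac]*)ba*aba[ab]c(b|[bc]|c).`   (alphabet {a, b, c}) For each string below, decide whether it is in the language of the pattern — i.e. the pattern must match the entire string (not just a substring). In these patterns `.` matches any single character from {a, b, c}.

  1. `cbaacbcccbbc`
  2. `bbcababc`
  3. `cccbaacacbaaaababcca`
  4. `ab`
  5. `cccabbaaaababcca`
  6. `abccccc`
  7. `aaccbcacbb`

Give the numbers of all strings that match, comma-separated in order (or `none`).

3, 5

1 → no match
2 → no match
3 → match
4 → no match
5 → match
6 → no match
7 → no match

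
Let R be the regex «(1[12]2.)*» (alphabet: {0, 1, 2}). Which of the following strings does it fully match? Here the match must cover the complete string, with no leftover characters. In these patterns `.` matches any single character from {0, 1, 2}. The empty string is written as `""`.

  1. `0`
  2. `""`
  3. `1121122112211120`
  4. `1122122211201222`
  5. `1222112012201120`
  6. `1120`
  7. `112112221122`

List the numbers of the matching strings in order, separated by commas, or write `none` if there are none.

1 → no match
2 → match
3 → match
4 → match
5 → match
6 → match
7 → match

2, 3, 4, 5, 6, 7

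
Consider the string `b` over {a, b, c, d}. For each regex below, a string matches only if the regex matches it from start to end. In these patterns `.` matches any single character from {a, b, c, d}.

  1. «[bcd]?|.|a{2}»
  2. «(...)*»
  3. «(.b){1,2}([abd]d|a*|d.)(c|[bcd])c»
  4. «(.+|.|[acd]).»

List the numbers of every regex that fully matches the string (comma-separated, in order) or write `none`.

1 → match
2 → no match
3 → no match — must end with `c`
4 → no match

1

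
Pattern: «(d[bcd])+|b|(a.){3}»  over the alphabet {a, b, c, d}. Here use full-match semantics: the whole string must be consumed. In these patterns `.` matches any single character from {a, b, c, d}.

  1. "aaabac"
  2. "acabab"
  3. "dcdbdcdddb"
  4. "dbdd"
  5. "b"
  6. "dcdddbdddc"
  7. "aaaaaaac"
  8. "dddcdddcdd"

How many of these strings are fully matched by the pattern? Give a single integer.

7

1 → match
2 → match
3 → match
4 → match
5 → match
6 → match
7 → no match
8 → match
Total matched: 7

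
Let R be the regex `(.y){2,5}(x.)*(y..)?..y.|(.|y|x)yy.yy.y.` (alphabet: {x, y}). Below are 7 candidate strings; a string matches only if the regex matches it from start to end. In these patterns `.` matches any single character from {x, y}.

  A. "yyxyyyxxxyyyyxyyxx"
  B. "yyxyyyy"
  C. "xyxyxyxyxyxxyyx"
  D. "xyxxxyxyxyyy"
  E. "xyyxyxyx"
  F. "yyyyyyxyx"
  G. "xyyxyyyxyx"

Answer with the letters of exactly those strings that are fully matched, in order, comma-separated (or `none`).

A → no match
B → no match
C → no match
D → no match
E → no match
F → match
G → no match

F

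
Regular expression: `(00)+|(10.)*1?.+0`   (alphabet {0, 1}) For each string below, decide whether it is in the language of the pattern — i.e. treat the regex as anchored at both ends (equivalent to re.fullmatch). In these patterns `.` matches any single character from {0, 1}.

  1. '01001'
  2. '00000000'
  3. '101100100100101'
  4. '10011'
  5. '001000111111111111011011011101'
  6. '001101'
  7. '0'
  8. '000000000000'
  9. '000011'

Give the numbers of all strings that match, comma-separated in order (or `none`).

1. '01001' → no match
2. '00000000' → match
3 → no match
4. '10011' → no match
5 → no match
6. '001101' → no match
7. '0' → no match
8. '000000000000' → match
9. '000011' → no match

2, 8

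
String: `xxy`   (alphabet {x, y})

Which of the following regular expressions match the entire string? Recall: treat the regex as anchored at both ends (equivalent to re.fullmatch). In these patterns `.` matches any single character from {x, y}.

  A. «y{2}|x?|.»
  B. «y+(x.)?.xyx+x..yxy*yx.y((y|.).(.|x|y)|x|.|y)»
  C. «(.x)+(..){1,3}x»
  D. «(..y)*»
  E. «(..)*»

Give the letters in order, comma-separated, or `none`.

D

A → no match
B → no match — must start with `y`
C → no match — must end with `x`
D → match
E → no match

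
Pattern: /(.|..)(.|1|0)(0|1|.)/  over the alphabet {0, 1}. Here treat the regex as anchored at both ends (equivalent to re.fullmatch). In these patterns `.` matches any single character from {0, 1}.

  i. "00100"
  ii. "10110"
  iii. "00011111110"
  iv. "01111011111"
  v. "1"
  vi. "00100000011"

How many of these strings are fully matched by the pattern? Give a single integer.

0

i → no match
ii → no match
iii → no match
iv → no match
v → no match
vi → no match
Total matched: 0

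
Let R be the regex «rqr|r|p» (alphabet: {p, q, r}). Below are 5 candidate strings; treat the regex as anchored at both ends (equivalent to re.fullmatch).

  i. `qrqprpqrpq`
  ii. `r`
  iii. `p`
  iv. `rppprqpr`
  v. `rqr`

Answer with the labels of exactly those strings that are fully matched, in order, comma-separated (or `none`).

i → no match
ii → match
iii → match
iv → no match
v → match

ii, iii, v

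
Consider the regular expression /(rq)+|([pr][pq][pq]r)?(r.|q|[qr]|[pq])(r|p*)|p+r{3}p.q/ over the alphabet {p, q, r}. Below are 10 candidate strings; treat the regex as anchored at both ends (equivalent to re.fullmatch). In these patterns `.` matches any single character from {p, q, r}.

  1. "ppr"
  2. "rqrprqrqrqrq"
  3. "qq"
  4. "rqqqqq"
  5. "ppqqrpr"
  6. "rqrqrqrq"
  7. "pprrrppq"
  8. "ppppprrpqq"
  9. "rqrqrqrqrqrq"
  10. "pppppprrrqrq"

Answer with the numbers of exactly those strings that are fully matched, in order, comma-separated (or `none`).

1. "ppr" → no match
2. "rqrprqrqrqrq" → no match
3. "qq" → no match
4. "rqqqqq" → no match
5. "ppqqrpr" → no match
6. "rqrqrqrq" → match
7. "pprrrppq" → match
8. "ppppprrpqq" → no match
9. "rqrqrqrqrqrq" → match
10. "pppppprrrqrq" → no match

6, 7, 9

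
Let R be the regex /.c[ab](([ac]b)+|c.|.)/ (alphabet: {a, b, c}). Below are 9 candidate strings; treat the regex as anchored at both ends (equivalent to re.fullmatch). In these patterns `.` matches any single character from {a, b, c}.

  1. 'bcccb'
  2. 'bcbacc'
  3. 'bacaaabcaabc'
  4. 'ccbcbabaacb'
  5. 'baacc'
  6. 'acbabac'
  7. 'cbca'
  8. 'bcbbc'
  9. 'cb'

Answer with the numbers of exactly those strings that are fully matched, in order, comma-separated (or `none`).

1 → no match
2 → no match
3 → no match
4 → no match
5 → no match
6 → no match
7 → no match
8 → no match
9 → no match

none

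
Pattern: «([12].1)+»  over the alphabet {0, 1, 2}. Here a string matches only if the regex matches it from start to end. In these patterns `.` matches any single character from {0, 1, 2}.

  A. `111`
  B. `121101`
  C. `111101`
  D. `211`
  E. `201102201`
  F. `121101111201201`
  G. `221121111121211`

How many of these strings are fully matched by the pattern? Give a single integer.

A. `111` → match
B. `121101` → match
C. `111101` → match
D. `211` → match
E. `201102201` → no match
F → match
G → match
Total matched: 6

6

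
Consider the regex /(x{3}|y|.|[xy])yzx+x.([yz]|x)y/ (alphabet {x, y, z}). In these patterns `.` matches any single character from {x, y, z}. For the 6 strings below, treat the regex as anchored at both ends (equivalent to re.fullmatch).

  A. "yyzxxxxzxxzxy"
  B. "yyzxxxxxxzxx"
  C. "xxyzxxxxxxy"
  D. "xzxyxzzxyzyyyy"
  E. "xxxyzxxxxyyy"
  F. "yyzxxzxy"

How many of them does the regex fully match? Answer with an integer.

2

A → no match
B → no match — must end with "y"
C → no match
D → no match
E → match
F → match
Total matched: 2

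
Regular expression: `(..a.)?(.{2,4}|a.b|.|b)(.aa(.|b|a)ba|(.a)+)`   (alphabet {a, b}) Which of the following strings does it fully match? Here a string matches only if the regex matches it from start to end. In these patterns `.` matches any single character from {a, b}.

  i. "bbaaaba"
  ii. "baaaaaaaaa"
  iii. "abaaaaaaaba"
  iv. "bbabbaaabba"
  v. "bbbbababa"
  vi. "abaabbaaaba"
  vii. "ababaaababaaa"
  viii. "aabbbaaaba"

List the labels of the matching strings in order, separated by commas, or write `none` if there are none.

i, ii, iii, iv, v, vi, vii, viii

i → match
ii → match
iii → match
iv → match
v → match
vi → match
vii → match
viii → match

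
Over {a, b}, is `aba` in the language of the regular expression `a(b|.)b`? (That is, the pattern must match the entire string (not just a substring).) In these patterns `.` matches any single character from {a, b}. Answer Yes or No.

Every match must end with `b`, but `aba` does not.

No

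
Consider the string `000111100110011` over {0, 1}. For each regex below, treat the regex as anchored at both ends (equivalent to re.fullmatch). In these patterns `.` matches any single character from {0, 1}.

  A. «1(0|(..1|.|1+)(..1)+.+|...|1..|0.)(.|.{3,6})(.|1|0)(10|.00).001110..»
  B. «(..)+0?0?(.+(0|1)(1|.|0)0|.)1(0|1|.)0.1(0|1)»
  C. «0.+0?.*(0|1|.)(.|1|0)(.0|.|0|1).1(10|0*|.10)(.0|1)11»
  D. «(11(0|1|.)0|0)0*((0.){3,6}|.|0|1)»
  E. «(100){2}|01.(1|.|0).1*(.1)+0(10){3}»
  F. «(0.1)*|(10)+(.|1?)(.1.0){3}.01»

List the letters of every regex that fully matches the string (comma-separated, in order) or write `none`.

A → no match — must start with `1`
B → match
C → match
D → no match
E → no match
F → no match

B, C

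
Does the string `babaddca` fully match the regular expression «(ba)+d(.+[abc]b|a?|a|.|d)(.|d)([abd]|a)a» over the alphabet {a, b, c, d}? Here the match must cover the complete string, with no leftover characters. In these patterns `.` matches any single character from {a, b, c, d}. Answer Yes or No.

No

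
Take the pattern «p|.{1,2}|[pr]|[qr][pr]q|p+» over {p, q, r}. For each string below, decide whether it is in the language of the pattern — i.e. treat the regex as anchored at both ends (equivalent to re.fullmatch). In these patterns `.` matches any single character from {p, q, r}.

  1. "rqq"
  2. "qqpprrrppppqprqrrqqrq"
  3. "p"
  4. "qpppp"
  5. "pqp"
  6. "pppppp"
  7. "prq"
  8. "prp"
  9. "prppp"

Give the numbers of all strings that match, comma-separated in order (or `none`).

3, 6

1. "rqq" → no match
2 → no match
3. "p" → match
4. "qpppp" → no match
5. "pqp" → no match
6. "pppppp" → match
7. "prq" → no match
8. "prp" → no match
9. "prppp" → no match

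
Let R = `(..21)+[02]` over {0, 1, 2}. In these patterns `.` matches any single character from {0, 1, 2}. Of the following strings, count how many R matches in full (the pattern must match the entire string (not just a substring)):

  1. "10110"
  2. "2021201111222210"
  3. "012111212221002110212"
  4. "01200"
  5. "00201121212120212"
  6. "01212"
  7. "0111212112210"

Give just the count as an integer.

2

1 → no match
2 → no match
3 → match
4 → no match
5 → no match
6 → match
7 → no match
Total matched: 2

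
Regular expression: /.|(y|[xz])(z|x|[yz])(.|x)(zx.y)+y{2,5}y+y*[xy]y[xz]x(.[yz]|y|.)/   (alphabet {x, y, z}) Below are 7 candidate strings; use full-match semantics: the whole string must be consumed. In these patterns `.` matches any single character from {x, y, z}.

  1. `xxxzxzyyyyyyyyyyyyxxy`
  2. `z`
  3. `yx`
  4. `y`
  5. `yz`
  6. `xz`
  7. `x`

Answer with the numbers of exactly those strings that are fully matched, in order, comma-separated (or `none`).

1, 2, 4, 7

1 → match
2. `z` → match
3. `yx` → no match
4. `y` → match
5. `yz` → no match
6. `xz` → no match
7. `x` → match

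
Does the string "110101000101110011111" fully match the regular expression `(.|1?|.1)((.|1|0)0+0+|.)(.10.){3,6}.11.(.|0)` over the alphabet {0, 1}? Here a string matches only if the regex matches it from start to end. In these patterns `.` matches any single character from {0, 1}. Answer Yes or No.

No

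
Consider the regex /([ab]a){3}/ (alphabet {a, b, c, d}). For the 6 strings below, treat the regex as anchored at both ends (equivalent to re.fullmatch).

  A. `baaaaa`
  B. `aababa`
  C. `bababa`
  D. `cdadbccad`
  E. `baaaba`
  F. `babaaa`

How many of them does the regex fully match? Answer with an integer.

5

A → match
B → match
C → match
D → no match — must end with `a`
E → match
F → match
Total matched: 5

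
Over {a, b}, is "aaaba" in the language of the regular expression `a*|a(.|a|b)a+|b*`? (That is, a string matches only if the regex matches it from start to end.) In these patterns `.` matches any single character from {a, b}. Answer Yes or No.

No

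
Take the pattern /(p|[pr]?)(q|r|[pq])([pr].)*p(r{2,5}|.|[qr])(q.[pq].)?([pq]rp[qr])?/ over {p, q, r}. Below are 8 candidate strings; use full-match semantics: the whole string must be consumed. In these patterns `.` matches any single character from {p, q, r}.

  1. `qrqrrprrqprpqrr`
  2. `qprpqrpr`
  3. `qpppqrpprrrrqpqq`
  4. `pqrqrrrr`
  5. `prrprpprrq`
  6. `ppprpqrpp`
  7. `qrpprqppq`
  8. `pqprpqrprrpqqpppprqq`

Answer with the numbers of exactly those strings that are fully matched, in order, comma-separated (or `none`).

3, 7

1 → no match
2 → no match
3 → match
4 → no match
5 → no match
6 → no match
7 → match
8 → no match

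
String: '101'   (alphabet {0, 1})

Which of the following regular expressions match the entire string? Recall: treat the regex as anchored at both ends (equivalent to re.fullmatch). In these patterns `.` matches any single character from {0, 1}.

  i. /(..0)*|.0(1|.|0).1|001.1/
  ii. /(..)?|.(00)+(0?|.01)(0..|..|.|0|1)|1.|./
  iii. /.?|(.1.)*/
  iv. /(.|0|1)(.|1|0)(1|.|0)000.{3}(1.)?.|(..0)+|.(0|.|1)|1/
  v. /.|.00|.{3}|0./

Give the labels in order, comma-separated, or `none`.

v

i → no match
ii → no match
iii → no match
iv → no match
v → match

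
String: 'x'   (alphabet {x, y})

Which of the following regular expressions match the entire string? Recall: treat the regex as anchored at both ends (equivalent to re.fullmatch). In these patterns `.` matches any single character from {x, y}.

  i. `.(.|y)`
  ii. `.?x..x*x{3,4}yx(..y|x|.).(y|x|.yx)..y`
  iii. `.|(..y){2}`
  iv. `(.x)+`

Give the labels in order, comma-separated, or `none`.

iii

i → no match
ii → no match — must end with 'y'
iii → match
iv → no match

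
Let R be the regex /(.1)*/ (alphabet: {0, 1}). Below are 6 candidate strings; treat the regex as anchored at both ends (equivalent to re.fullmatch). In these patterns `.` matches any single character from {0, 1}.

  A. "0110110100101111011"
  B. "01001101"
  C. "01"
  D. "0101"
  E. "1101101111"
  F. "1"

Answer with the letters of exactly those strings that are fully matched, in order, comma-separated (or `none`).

C, D

A → no match
B → no match
C → match
D → match
E → no match
F → no match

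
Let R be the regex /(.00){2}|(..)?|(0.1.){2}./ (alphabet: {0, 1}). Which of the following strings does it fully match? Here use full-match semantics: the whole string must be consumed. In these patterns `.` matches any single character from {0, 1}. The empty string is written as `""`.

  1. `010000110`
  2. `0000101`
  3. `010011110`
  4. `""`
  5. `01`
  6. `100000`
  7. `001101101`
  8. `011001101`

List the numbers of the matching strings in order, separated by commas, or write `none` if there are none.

4, 5, 6, 7, 8

1 → no match
2 → no match
3 → no match
4 → match
5 → match
6 → match
7 → match
8 → match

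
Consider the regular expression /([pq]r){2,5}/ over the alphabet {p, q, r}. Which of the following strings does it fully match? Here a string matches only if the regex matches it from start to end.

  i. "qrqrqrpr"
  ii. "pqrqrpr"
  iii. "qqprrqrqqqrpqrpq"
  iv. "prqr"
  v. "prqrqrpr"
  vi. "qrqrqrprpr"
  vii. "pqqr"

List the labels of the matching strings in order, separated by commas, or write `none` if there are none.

i → match
ii → no match
iii → no match — must end with "r"
iv → match
v → match
vi → match
vii → no match

i, iv, v, vi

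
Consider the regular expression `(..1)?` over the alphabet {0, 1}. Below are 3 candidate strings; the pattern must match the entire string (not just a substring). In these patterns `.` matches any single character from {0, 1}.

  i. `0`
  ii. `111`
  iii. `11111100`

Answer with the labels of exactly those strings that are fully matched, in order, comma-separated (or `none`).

i → no match
ii → match
iii → no match

ii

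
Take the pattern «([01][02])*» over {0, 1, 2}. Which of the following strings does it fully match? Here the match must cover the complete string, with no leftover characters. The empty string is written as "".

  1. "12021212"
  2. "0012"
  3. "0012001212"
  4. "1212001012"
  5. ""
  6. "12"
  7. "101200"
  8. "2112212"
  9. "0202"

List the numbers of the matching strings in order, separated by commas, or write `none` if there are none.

1 → match
2 → match
3 → match
4 → match
5 → match
6 → match
7 → match
8 → no match
9 → match

1, 2, 3, 4, 5, 6, 7, 9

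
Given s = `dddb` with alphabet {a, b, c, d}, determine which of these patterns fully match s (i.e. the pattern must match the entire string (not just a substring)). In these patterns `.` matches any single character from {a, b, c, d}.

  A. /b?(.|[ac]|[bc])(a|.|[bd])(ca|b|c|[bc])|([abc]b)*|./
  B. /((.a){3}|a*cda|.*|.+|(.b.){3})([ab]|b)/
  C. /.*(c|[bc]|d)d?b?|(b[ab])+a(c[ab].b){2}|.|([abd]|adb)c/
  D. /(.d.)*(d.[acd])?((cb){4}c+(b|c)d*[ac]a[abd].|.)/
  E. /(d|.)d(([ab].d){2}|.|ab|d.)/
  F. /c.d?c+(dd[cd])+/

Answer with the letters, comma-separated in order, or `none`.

A → no match
B → match
C → match
D → match
E → match
F → no match — must start with `c`

B, C, D, E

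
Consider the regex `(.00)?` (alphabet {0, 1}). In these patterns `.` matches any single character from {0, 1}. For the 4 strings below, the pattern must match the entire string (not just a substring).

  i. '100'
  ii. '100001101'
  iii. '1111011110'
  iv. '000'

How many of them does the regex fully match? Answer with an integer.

2

i. '100' → match
ii. '100001101' → no match
iii. '1111011110' → no match
iv. '000' → match
Total matched: 2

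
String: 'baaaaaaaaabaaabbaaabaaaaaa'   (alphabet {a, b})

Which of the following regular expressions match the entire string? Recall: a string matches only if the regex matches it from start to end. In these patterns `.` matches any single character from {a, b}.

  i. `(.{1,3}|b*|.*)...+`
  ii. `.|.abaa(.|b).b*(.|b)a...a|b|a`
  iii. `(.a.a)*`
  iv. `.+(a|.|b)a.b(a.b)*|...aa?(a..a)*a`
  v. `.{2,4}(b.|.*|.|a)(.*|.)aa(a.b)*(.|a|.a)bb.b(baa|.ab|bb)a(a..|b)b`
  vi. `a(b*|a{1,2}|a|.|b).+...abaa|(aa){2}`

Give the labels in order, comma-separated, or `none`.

i, iv

i → match
ii → no match
iii → no match
iv → match
v → no match — must end with 'b'
vi → no match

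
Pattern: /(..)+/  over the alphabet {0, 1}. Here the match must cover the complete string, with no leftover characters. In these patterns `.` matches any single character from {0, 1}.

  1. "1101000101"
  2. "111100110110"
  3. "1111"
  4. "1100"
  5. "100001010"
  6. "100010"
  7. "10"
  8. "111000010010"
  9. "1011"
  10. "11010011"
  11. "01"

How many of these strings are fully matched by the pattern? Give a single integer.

1 → match
2 → match
3 → match
4 → match
5 → no match
6 → match
7 → match
8 → match
9 → match
10 → match
11 → match
Total matched: 10

10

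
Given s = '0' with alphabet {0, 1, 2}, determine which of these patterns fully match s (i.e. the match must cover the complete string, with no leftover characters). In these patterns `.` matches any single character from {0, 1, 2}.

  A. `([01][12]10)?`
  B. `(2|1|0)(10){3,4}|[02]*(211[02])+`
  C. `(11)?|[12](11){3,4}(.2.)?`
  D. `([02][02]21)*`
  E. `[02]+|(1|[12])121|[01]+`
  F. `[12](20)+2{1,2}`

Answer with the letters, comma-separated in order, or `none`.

E

A → no match
B → no match
C → no match
D → no match
E → match
F → no match — must end with '2'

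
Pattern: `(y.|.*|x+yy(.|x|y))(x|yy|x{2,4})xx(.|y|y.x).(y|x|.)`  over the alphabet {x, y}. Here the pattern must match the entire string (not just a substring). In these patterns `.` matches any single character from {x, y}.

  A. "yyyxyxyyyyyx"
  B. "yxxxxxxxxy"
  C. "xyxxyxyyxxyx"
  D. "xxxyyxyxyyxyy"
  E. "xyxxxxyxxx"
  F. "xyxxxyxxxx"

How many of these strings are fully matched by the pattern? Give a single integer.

2

A. "yyyxyxyyyyyx" → no match
B. "yxxxxxxxxy" → match
C. "xyxxyxyyxxyx" → no match
D → no match
E. "xyxxxxyxxx" → no match
F. "xyxxxyxxxx" → match
Total matched: 2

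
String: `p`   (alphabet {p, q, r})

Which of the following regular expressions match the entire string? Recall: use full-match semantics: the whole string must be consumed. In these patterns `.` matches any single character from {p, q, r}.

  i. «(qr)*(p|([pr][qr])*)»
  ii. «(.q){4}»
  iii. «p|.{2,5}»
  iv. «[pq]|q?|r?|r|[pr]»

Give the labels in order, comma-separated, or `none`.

i, iii, iv

i → match
ii → no match — must end with `q`
iii → match
iv → match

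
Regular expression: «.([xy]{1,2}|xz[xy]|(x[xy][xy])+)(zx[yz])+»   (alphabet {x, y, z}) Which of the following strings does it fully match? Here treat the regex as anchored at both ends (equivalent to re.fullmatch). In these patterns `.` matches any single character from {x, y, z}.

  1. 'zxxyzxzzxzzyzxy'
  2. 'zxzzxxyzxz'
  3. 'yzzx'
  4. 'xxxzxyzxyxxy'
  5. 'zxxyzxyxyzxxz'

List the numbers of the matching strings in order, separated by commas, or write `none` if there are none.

none

1 → no match
2 → no match
3 → no match
4 → no match
5 → no match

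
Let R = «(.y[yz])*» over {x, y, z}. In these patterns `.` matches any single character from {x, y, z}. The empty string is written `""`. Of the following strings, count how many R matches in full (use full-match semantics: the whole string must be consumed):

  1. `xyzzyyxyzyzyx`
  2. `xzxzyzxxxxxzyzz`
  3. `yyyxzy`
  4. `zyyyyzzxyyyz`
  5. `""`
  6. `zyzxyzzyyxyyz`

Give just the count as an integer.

1 → no match
2 → no match
3 → no match
4 → no match
5 → match
6 → no match
Total matched: 1

1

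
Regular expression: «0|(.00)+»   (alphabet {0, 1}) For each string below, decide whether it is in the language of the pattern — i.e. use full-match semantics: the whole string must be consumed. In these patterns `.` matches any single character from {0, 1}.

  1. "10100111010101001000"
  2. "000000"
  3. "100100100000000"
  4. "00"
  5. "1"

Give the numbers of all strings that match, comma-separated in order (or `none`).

1 → no match
2. "000000" → match
3 → match
4. "00" → no match
5. "1" → no match

2, 3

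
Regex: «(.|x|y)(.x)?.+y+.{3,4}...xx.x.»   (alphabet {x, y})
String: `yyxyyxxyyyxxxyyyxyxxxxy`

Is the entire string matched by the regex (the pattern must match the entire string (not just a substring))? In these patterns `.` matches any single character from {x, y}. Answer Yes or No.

No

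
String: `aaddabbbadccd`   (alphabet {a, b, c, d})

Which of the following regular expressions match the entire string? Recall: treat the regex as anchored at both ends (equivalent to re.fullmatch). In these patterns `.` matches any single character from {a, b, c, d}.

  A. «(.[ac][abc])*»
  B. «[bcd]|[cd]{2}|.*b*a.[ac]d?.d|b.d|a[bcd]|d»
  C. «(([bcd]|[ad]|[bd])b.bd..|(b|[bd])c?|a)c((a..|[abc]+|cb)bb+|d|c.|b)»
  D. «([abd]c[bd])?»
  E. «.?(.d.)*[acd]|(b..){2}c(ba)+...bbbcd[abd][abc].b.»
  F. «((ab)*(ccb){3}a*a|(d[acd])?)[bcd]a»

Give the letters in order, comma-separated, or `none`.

A → no match
B → match
C → no match
D → no match
E → no match
F → no match — must end with `a`

B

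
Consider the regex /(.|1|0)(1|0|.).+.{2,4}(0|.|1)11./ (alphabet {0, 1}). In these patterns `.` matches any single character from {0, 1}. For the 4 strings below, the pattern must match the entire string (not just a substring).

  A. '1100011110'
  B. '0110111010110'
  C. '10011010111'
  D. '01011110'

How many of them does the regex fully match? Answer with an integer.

3

A → match
B → match
C → match
D → no match
Total matched: 3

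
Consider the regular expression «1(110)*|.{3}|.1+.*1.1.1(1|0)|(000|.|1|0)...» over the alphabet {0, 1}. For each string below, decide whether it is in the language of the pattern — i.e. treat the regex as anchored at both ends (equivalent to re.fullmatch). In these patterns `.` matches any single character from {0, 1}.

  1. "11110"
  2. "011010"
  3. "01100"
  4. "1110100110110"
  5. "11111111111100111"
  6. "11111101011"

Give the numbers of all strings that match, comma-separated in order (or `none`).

1 → no match
2 → no match
3 → no match
4 → no match
5 → no match
6 → match

6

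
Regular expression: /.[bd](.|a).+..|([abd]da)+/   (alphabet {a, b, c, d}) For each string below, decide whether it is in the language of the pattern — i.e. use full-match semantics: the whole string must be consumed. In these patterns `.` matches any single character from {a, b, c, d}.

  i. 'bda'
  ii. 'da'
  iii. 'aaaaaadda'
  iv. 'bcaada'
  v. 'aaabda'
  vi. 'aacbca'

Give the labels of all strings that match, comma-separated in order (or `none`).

i

i. 'bda' → match
ii. 'da' → no match
iii. 'aaaaaadda' → no match
iv. 'bcaada' → no match
v. 'aaabda' → no match
vi. 'aacbca' → no match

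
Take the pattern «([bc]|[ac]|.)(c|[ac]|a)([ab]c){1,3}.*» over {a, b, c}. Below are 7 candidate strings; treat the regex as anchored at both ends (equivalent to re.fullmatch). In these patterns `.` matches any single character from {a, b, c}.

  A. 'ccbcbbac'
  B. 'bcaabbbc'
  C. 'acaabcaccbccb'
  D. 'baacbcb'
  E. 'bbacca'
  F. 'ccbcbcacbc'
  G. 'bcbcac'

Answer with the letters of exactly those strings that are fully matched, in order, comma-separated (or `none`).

A, D, F, G

A. 'ccbcbbac' → match
B. 'bcaabbbc' → no match
C → no match
D. 'baacbcb' → match
E. 'bbacca' → no match
F. 'ccbcbcacbc' → match
G. 'bcbcac' → match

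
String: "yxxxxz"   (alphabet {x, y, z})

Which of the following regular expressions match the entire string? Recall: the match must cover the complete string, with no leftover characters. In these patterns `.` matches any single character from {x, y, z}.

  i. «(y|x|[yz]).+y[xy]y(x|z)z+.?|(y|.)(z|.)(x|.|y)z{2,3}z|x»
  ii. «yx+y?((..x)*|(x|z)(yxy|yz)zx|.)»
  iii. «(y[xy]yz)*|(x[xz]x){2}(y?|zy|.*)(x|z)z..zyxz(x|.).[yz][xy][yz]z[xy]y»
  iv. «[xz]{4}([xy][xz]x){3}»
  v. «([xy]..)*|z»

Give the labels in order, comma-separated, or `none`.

ii, v

i → no match
ii → match
iii → no match
iv → no match — must end with "x"
v → match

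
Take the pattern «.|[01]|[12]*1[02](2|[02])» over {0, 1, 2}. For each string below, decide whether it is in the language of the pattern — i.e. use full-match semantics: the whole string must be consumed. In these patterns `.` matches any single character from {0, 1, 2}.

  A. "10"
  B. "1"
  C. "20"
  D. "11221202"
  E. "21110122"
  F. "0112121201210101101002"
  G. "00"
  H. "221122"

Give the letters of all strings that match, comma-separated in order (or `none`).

B, H

A → no match
B → match
C → no match
D → no match
E → no match
F → no match
G → no match
H → match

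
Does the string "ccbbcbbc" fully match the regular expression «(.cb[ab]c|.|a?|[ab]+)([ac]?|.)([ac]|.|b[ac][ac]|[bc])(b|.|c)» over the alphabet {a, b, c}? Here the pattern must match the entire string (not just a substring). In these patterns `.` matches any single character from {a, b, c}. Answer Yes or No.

Yes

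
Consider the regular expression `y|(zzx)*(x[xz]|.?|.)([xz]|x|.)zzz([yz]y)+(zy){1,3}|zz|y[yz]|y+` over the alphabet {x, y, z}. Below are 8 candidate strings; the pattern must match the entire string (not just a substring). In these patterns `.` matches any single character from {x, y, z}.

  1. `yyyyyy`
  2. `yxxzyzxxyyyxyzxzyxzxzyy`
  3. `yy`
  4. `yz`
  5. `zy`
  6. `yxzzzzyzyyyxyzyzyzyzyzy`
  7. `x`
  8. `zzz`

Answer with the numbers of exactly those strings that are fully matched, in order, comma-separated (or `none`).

1. `yyyyyy` → match
2 → no match
3. `yy` → match
4. `yz` → match
5. `zy` → no match
6 → no match
7. `x` → no match
8. `zzz` → no match

1, 3, 4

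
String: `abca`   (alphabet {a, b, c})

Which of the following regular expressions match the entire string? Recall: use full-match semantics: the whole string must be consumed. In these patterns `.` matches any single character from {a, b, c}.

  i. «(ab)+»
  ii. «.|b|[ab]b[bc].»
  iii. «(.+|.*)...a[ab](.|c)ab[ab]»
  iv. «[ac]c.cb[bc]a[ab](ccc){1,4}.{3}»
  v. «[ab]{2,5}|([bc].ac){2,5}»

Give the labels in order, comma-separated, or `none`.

ii

i → no match — must end with `ab`
ii → match
iii → no match
iv → no match
v → no match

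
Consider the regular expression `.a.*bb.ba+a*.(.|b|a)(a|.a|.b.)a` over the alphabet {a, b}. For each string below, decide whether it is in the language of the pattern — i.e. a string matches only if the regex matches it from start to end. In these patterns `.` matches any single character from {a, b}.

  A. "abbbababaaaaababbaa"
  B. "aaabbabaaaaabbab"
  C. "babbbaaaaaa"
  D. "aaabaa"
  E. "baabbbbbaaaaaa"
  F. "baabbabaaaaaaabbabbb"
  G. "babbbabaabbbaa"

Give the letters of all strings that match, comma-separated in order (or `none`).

E, G

A → no match
B → no match — must end with "a"
C → no match
D → no match
E → match
F → no match — must end with "a"
G → match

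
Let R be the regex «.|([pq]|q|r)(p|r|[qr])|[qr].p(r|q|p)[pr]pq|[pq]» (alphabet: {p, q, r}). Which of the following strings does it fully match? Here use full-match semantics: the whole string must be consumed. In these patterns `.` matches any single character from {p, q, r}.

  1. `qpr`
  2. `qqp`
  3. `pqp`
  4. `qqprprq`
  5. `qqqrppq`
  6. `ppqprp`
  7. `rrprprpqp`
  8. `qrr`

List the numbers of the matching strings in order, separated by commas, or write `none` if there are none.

none

1 → no match
2 → no match
3 → no match
4 → no match
5 → no match
6 → no match
7 → no match
8 → no match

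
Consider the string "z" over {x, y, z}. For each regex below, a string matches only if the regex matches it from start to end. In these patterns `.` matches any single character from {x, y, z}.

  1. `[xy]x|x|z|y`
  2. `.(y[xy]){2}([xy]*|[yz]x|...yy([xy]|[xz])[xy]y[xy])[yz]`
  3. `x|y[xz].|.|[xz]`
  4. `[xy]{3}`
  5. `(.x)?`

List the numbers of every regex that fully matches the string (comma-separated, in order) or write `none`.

1 → match
2 → no match
3 → match
4 → no match
5 → no match

1, 3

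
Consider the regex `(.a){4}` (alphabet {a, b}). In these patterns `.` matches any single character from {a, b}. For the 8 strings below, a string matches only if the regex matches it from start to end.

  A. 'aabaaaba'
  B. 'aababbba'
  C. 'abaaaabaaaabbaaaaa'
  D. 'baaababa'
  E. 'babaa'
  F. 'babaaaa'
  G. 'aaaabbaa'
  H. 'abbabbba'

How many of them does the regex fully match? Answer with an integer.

2

A. 'aabaaaba' → match
B. 'aababbba' → no match
C → no match
D. 'baaababa' → match
E. 'babaa' → no match
F. 'babaaaa' → no match
G. 'aaaabbaa' → no match
H. 'abbabbba' → no match
Total matched: 2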